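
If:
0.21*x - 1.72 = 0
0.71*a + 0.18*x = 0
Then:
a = -2.08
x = 8.19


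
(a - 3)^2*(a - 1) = a^3 - 7*a^2 + 15*a - 9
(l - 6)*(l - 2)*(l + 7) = l^3 - l^2 - 44*l + 84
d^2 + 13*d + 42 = (d + 6)*(d + 7)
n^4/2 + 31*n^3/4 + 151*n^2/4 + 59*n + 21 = (n/2 + 1)*(n + 1/2)*(n + 6)*(n + 7)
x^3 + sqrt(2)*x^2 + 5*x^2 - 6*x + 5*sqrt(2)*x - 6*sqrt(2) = (x - 1)*(x + 6)*(x + sqrt(2))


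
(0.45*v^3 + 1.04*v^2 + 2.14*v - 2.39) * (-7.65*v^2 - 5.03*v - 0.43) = -3.4425*v^5 - 10.2195*v^4 - 21.7957*v^3 + 7.0721*v^2 + 11.1015*v + 1.0277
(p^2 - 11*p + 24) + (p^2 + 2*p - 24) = 2*p^2 - 9*p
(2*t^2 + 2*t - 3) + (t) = 2*t^2 + 3*t - 3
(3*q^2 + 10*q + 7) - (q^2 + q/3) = 2*q^2 + 29*q/3 + 7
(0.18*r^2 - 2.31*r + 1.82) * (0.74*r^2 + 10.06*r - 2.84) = 0.1332*r^4 + 0.1014*r^3 - 22.403*r^2 + 24.8696*r - 5.1688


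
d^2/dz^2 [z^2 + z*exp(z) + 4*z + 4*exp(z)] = z*exp(z) + 6*exp(z) + 2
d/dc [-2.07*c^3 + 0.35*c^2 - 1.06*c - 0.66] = -6.21*c^2 + 0.7*c - 1.06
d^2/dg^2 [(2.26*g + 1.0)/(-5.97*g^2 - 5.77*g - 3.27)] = (-(2.26*g + 1.0)*(11.94*g + 5.77)*(23.88*g + 11.54) + (80.9532*g + 38.0204)*(5.97*g^2 + 5.77*g + 3.27))/(5.97*g^2 + 5.77*g + 3.27)^3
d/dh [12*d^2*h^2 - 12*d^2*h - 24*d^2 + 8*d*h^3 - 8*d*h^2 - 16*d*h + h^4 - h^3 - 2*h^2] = 24*d^2*h - 12*d^2 + 24*d*h^2 - 16*d*h - 16*d + 4*h^3 - 3*h^2 - 4*h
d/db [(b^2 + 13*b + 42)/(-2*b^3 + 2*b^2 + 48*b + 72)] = (b^4 + 26*b^3 + 137*b^2 - 12*b - 540)/(2*(b^6 - 2*b^5 - 47*b^4 - 24*b^3 + 648*b^2 + 1728*b + 1296))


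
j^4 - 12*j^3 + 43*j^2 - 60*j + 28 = (j - 7)*(j - 2)^2*(j - 1)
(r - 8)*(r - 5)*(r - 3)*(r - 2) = r^4 - 18*r^3 + 111*r^2 - 278*r + 240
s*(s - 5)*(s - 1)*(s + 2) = s^4 - 4*s^3 - 7*s^2 + 10*s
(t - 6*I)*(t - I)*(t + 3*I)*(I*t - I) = I*t^4 + 4*t^3 - I*t^3 - 4*t^2 + 15*I*t^2 + 18*t - 15*I*t - 18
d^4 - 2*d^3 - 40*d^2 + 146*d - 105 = (d - 5)*(d - 3)*(d - 1)*(d + 7)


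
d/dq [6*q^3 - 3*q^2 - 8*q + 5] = 18*q^2 - 6*q - 8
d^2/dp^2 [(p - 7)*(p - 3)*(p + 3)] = 6*p - 14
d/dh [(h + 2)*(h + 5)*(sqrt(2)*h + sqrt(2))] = sqrt(2)*(3*h^2 + 16*h + 17)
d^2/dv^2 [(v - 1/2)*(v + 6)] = 2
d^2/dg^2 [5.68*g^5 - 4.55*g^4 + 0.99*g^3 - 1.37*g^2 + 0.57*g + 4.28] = 113.6*g^3 - 54.6*g^2 + 5.94*g - 2.74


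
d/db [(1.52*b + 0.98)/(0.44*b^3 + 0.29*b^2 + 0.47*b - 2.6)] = (0.6688*b^3 + 0.4408*b^2 + 0.7144*b - (1.52*b + 0.98)*(1.32*b^2 + 0.58*b + 0.47) - 3.952)/(0.44*b^3 + 0.29*b^2 + 0.47*b - 2.6)^2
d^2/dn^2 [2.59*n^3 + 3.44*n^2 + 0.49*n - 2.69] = 15.54*n + 6.88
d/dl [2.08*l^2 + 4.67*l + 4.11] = 4.16*l + 4.67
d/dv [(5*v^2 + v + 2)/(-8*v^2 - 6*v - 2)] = (-11*v^2 + 6*v + 5)/(2*(16*v^4 + 24*v^3 + 17*v^2 + 6*v + 1))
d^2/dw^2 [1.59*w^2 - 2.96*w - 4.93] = 3.18000000000000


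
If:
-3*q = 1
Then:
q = -1/3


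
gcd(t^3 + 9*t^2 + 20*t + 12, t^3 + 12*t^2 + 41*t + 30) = t^2 + 7*t + 6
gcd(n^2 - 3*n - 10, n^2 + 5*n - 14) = 1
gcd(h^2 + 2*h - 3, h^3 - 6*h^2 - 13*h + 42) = h + 3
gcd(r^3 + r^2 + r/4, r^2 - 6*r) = r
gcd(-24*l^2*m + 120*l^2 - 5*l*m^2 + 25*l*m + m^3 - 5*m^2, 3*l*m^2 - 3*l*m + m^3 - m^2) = 3*l + m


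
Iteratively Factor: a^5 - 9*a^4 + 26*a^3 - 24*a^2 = (a)*(a^4 - 9*a^3 + 26*a^2 - 24*a) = a*(a - 2)*(a^3 - 7*a^2 + 12*a) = a*(a - 3)*(a - 2)*(a^2 - 4*a) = a*(a - 4)*(a - 3)*(a - 2)*(a)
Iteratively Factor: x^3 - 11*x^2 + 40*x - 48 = (x - 4)*(x^2 - 7*x + 12) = (x - 4)^2*(x - 3)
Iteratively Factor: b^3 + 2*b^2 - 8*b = (b - 2)*(b^2 + 4*b) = (b - 2)*(b + 4)*(b)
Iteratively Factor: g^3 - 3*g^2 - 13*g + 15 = (g + 3)*(g^2 - 6*g + 5) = (g - 1)*(g + 3)*(g - 5)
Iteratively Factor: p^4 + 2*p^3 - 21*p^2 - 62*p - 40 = (p - 5)*(p^3 + 7*p^2 + 14*p + 8) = (p - 5)*(p + 1)*(p^2 + 6*p + 8) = (p - 5)*(p + 1)*(p + 4)*(p + 2)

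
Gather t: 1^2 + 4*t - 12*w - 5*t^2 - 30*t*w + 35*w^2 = -5*t^2 + t*(4 - 30*w) + 35*w^2 - 12*w + 1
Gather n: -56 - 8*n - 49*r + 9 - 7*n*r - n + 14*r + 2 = n*(-7*r - 9) - 35*r - 45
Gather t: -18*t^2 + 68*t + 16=-18*t^2 + 68*t + 16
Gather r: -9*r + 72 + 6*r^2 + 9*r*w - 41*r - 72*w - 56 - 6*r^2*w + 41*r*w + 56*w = r^2*(6 - 6*w) + r*(50*w - 50) - 16*w + 16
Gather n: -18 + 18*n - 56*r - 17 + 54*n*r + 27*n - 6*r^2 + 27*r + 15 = n*(54*r + 45) - 6*r^2 - 29*r - 20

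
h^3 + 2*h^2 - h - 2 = (h - 1)*(h + 1)*(h + 2)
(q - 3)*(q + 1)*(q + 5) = q^3 + 3*q^2 - 13*q - 15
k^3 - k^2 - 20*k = k*(k - 5)*(k + 4)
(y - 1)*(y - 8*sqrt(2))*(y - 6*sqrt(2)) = y^3 - 14*sqrt(2)*y^2 - y^2 + 14*sqrt(2)*y + 96*y - 96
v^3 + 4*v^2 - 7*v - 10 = (v - 2)*(v + 1)*(v + 5)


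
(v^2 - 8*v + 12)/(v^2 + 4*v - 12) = (v - 6)/(v + 6)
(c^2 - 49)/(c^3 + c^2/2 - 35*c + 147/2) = 2*(c - 7)/(2*c^2 - 13*c + 21)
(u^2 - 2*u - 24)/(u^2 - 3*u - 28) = (u - 6)/(u - 7)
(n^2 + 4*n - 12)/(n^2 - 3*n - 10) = (-n^2 - 4*n + 12)/(-n^2 + 3*n + 10)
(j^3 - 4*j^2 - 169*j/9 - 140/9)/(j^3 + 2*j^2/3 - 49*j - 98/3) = (9*j^2 + 27*j + 20)/(3*(3*j^2 + 23*j + 14))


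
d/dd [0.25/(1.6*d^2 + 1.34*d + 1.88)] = (-0.8*d - 0.335)/(1.6*d^2 + 1.34*d + 1.88)^2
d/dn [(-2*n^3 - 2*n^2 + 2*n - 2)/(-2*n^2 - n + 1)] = 4*n*(n^3 + n^2 - 3)/(4*n^4 + 4*n^3 - 3*n^2 - 2*n + 1)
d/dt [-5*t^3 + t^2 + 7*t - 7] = -15*t^2 + 2*t + 7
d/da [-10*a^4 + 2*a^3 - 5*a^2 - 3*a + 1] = -40*a^3 + 6*a^2 - 10*a - 3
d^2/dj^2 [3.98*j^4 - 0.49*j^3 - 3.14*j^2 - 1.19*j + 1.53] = 47.76*j^2 - 2.94*j - 6.28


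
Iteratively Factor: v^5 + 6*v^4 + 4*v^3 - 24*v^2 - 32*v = (v + 4)*(v^4 + 2*v^3 - 4*v^2 - 8*v) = (v + 2)*(v + 4)*(v^3 - 4*v) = (v - 2)*(v + 2)*(v + 4)*(v^2 + 2*v) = (v - 2)*(v + 2)^2*(v + 4)*(v)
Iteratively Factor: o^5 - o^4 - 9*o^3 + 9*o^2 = (o)*(o^4 - o^3 - 9*o^2 + 9*o) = o*(o - 3)*(o^3 + 2*o^2 - 3*o) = o*(o - 3)*(o - 1)*(o^2 + 3*o) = o^2*(o - 3)*(o - 1)*(o + 3)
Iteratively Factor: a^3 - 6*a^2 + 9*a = (a - 3)*(a^2 - 3*a) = a*(a - 3)*(a - 3)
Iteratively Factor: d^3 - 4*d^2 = (d - 4)*(d^2) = d*(d - 4)*(d)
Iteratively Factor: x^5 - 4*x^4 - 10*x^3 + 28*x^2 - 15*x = (x - 5)*(x^4 + x^3 - 5*x^2 + 3*x) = (x - 5)*(x + 3)*(x^3 - 2*x^2 + x) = (x - 5)*(x - 1)*(x + 3)*(x^2 - x) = x*(x - 5)*(x - 1)*(x + 3)*(x - 1)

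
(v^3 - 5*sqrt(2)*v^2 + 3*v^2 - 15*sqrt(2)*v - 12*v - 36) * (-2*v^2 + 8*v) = -2*v^5 + 2*v^4 + 10*sqrt(2)*v^4 - 10*sqrt(2)*v^3 + 48*v^3 - 120*sqrt(2)*v^2 - 24*v^2 - 288*v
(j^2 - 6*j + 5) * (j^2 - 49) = j^4 - 6*j^3 - 44*j^2 + 294*j - 245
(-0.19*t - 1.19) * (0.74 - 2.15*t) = 0.4085*t^2 + 2.4179*t - 0.8806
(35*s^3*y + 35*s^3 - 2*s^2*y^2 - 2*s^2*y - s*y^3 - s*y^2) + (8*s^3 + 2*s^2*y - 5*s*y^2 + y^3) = 35*s^3*y + 43*s^3 - 2*s^2*y^2 - s*y^3 - 6*s*y^2 + y^3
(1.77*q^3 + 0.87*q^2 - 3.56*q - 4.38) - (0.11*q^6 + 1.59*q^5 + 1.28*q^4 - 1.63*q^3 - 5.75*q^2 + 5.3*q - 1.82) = -0.11*q^6 - 1.59*q^5 - 1.28*q^4 + 3.4*q^3 + 6.62*q^2 - 8.86*q - 2.56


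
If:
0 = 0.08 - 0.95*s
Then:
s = 0.08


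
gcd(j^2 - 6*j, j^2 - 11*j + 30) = j - 6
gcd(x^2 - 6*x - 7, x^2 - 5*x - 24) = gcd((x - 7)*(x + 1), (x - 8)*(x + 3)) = 1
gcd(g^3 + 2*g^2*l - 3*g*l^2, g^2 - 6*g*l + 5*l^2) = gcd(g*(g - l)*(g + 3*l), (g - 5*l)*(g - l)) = g - l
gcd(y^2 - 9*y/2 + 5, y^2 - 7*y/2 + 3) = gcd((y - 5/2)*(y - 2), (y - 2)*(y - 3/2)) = y - 2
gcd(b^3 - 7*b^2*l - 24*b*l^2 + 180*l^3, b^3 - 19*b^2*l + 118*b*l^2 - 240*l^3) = b - 6*l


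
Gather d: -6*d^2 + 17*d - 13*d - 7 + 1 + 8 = -6*d^2 + 4*d + 2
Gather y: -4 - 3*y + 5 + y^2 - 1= y^2 - 3*y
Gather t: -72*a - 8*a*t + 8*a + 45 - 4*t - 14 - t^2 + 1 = -64*a - t^2 + t*(-8*a - 4) + 32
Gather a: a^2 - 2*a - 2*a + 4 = a^2 - 4*a + 4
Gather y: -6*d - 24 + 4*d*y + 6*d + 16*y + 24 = y*(4*d + 16)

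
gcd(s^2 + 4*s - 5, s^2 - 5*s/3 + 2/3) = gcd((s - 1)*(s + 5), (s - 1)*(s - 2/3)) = s - 1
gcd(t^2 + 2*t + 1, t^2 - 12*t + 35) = 1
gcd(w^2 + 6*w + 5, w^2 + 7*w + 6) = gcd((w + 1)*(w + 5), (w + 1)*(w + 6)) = w + 1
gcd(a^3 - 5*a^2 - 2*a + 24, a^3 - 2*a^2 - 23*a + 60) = a^2 - 7*a + 12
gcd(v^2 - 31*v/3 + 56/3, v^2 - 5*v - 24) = v - 8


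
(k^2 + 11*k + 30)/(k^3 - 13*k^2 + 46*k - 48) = (k^2 + 11*k + 30)/(k^3 - 13*k^2 + 46*k - 48)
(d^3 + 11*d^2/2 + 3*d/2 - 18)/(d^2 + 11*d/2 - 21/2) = (d^2 + 7*d + 12)/(d + 7)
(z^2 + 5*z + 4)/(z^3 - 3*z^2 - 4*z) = (z + 4)/(z*(z - 4))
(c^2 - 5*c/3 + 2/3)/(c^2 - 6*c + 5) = (c - 2/3)/(c - 5)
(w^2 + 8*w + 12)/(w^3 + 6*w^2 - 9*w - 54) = (w + 2)/(w^2 - 9)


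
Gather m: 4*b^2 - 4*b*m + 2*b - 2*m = 4*b^2 + 2*b + m*(-4*b - 2)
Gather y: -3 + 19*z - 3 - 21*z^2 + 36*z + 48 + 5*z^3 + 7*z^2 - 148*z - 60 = 5*z^3 - 14*z^2 - 93*z - 18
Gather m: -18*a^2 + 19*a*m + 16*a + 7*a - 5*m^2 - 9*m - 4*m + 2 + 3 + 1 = -18*a^2 + 23*a - 5*m^2 + m*(19*a - 13) + 6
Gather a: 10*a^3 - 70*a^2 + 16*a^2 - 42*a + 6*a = 10*a^3 - 54*a^2 - 36*a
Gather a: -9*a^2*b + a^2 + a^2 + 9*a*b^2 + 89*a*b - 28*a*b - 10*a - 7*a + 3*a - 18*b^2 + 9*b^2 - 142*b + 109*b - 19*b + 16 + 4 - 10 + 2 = a^2*(2 - 9*b) + a*(9*b^2 + 61*b - 14) - 9*b^2 - 52*b + 12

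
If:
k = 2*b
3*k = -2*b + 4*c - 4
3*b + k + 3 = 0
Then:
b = -3/5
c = -1/5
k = -6/5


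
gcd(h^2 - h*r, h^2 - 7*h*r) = h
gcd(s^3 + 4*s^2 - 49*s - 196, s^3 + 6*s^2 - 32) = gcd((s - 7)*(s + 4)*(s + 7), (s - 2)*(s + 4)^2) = s + 4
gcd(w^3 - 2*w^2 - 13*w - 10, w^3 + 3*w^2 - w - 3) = w + 1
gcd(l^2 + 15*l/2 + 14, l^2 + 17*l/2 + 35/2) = l + 7/2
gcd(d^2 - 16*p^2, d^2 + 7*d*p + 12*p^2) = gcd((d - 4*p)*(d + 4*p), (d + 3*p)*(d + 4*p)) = d + 4*p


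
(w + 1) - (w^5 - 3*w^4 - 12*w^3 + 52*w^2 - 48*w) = -w^5 + 3*w^4 + 12*w^3 - 52*w^2 + 49*w + 1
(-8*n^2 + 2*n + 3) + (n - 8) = -8*n^2 + 3*n - 5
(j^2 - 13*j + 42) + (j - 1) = j^2 - 12*j + 41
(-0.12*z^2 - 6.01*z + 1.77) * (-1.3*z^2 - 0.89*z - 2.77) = 0.156*z^4 + 7.9198*z^3 + 3.3803*z^2 + 15.0724*z - 4.9029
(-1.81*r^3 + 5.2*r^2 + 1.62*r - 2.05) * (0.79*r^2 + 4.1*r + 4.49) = -1.4299*r^5 - 3.313*r^4 + 14.4729*r^3 + 28.3705*r^2 - 1.1312*r - 9.2045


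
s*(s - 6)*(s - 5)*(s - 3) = s^4 - 14*s^3 + 63*s^2 - 90*s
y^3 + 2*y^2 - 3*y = y*(y - 1)*(y + 3)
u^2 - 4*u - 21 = (u - 7)*(u + 3)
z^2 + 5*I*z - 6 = (z + 2*I)*(z + 3*I)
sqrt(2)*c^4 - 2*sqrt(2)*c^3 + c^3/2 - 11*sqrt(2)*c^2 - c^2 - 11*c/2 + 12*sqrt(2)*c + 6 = (c - 4)*(c - 1)*(c + 3)*(sqrt(2)*c + 1/2)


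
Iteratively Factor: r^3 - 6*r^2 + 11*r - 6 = (r - 1)*(r^2 - 5*r + 6) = (r - 3)*(r - 1)*(r - 2)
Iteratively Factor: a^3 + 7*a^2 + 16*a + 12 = (a + 2)*(a^2 + 5*a + 6) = (a + 2)^2*(a + 3)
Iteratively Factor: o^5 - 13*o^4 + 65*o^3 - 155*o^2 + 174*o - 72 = (o - 4)*(o^4 - 9*o^3 + 29*o^2 - 39*o + 18) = (o - 4)*(o - 3)*(o^3 - 6*o^2 + 11*o - 6) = (o - 4)*(o - 3)*(o - 1)*(o^2 - 5*o + 6) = (o - 4)*(o - 3)*(o - 2)*(o - 1)*(o - 3)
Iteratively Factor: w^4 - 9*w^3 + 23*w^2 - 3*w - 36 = (w - 3)*(w^3 - 6*w^2 + 5*w + 12) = (w - 3)^2*(w^2 - 3*w - 4) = (w - 3)^2*(w + 1)*(w - 4)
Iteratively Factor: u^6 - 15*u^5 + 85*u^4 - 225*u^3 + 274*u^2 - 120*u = (u)*(u^5 - 15*u^4 + 85*u^3 - 225*u^2 + 274*u - 120) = u*(u - 5)*(u^4 - 10*u^3 + 35*u^2 - 50*u + 24) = u*(u - 5)*(u - 1)*(u^3 - 9*u^2 + 26*u - 24) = u*(u - 5)*(u - 4)*(u - 1)*(u^2 - 5*u + 6) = u*(u - 5)*(u - 4)*(u - 3)*(u - 1)*(u - 2)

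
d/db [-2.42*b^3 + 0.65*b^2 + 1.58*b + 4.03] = -7.26*b^2 + 1.3*b + 1.58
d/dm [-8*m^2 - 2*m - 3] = -16*m - 2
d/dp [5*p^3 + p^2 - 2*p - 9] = 15*p^2 + 2*p - 2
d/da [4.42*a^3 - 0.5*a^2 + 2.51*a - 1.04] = 13.26*a^2 - 1.0*a + 2.51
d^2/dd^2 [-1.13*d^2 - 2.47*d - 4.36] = -2.26000000000000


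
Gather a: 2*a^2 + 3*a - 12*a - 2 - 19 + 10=2*a^2 - 9*a - 11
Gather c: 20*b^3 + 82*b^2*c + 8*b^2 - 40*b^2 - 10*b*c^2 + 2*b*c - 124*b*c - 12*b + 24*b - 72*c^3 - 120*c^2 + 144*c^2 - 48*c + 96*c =20*b^3 - 32*b^2 + 12*b - 72*c^3 + c^2*(24 - 10*b) + c*(82*b^2 - 122*b + 48)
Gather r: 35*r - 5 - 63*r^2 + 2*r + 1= -63*r^2 + 37*r - 4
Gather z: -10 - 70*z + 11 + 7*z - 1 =-63*z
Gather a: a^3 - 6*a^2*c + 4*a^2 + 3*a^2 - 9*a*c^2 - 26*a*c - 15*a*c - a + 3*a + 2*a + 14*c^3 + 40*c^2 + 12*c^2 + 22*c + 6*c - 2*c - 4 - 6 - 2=a^3 + a^2*(7 - 6*c) + a*(-9*c^2 - 41*c + 4) + 14*c^3 + 52*c^2 + 26*c - 12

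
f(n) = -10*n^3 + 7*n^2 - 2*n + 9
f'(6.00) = -998.00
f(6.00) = -1911.00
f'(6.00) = -998.00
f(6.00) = -1911.00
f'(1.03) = -19.41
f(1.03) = 3.44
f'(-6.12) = -1211.31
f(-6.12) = 2575.63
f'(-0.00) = -2.00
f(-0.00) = 9.00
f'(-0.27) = -7.97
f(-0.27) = 10.25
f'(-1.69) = -111.34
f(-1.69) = 80.64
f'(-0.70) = -26.50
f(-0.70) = 17.26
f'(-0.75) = -29.38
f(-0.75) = 18.66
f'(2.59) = -166.98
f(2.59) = -122.96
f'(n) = -30*n^2 + 14*n - 2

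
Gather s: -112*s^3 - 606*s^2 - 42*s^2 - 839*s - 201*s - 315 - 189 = -112*s^3 - 648*s^2 - 1040*s - 504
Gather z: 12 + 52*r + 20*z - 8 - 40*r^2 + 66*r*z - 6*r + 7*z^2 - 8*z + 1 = -40*r^2 + 46*r + 7*z^2 + z*(66*r + 12) + 5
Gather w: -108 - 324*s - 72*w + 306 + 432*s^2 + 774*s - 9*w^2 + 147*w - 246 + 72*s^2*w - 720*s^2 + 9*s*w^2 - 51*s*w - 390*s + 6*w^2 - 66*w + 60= -288*s^2 + 60*s + w^2*(9*s - 3) + w*(72*s^2 - 51*s + 9) + 12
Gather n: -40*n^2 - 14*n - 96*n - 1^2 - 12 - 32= -40*n^2 - 110*n - 45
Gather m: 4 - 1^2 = 3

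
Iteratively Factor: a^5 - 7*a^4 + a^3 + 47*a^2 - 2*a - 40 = (a + 2)*(a^4 - 9*a^3 + 19*a^2 + 9*a - 20) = (a + 1)*(a + 2)*(a^3 - 10*a^2 + 29*a - 20) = (a - 5)*(a + 1)*(a + 2)*(a^2 - 5*a + 4) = (a - 5)*(a - 1)*(a + 1)*(a + 2)*(a - 4)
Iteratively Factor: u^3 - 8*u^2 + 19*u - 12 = (u - 1)*(u^2 - 7*u + 12) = (u - 4)*(u - 1)*(u - 3)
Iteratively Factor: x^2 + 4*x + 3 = (x + 3)*(x + 1)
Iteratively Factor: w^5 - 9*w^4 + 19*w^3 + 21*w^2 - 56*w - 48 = (w + 1)*(w^4 - 10*w^3 + 29*w^2 - 8*w - 48) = (w - 3)*(w + 1)*(w^3 - 7*w^2 + 8*w + 16) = (w - 3)*(w + 1)^2*(w^2 - 8*w + 16) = (w - 4)*(w - 3)*(w + 1)^2*(w - 4)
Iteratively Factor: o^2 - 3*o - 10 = (o - 5)*(o + 2)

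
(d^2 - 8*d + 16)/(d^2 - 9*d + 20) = (d - 4)/(d - 5)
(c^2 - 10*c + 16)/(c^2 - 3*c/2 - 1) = 2*(c - 8)/(2*c + 1)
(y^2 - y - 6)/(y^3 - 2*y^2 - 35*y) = (-y^2 + y + 6)/(y*(-y^2 + 2*y + 35))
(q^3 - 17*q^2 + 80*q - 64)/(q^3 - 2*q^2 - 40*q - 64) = (q^2 - 9*q + 8)/(q^2 + 6*q + 8)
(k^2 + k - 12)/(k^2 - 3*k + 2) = (k^2 + k - 12)/(k^2 - 3*k + 2)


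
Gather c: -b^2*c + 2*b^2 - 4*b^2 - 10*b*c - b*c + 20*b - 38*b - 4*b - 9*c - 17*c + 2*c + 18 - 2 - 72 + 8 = -2*b^2 - 22*b + c*(-b^2 - 11*b - 24) - 48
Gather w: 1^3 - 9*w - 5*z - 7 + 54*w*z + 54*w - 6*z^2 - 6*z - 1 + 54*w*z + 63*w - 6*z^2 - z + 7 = w*(108*z + 108) - 12*z^2 - 12*z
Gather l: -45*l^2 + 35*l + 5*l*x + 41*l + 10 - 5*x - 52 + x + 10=-45*l^2 + l*(5*x + 76) - 4*x - 32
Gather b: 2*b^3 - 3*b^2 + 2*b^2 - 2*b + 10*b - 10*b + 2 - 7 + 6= 2*b^3 - b^2 - 2*b + 1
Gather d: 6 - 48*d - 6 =-48*d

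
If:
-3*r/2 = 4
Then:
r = -8/3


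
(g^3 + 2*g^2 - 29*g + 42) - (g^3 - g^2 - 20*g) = 3*g^2 - 9*g + 42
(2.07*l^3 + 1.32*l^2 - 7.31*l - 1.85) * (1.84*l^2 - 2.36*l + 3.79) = 3.8088*l^5 - 2.4564*l^4 - 8.7203*l^3 + 18.8504*l^2 - 23.3389*l - 7.0115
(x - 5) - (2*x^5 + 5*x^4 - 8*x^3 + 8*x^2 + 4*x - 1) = -2*x^5 - 5*x^4 + 8*x^3 - 8*x^2 - 3*x - 4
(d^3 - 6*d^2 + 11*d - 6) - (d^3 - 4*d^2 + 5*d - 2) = -2*d^2 + 6*d - 4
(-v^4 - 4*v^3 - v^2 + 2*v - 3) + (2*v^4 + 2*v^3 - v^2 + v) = v^4 - 2*v^3 - 2*v^2 + 3*v - 3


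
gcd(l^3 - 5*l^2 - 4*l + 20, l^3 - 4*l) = l^2 - 4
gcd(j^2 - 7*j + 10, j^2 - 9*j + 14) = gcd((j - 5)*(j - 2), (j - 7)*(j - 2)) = j - 2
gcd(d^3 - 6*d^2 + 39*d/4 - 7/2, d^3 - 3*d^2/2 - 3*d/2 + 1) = d^2 - 5*d/2 + 1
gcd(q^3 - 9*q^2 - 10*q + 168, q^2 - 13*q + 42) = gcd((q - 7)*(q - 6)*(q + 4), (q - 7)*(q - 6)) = q^2 - 13*q + 42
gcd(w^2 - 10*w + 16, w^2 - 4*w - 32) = w - 8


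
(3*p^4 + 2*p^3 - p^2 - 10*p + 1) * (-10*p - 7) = -30*p^5 - 41*p^4 - 4*p^3 + 107*p^2 + 60*p - 7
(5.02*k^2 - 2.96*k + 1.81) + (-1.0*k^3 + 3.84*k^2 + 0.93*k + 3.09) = -1.0*k^3 + 8.86*k^2 - 2.03*k + 4.9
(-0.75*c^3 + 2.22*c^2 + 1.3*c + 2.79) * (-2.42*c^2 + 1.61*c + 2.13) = 1.815*c^5 - 6.5799*c^4 - 1.1693*c^3 + 0.0697999999999999*c^2 + 7.2609*c + 5.9427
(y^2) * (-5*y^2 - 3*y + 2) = -5*y^4 - 3*y^3 + 2*y^2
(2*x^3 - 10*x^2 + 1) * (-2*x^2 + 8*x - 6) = -4*x^5 + 36*x^4 - 92*x^3 + 58*x^2 + 8*x - 6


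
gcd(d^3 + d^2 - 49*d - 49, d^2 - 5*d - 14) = d - 7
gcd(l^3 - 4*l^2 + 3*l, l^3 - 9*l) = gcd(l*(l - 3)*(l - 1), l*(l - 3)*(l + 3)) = l^2 - 3*l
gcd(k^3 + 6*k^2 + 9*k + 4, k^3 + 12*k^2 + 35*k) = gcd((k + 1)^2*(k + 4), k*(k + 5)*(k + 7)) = 1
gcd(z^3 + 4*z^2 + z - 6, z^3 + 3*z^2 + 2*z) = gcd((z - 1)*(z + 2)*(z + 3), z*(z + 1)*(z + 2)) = z + 2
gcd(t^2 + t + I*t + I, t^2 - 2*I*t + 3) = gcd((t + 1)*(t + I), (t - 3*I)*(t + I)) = t + I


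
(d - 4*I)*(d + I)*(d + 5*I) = d^3 + 2*I*d^2 + 19*d + 20*I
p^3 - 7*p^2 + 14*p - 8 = (p - 4)*(p - 2)*(p - 1)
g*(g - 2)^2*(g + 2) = g^4 - 2*g^3 - 4*g^2 + 8*g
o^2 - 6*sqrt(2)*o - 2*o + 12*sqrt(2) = (o - 2)*(o - 6*sqrt(2))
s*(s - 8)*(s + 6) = s^3 - 2*s^2 - 48*s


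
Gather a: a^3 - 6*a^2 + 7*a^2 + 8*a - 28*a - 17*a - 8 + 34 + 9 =a^3 + a^2 - 37*a + 35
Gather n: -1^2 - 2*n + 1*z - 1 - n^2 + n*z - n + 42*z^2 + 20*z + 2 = -n^2 + n*(z - 3) + 42*z^2 + 21*z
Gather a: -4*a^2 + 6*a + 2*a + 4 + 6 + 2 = -4*a^2 + 8*a + 12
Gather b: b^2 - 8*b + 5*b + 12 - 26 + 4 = b^2 - 3*b - 10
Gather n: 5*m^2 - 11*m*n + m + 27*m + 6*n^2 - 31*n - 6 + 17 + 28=5*m^2 + 28*m + 6*n^2 + n*(-11*m - 31) + 39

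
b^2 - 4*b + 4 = (b - 2)^2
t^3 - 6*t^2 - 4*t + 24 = (t - 6)*(t - 2)*(t + 2)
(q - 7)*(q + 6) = q^2 - q - 42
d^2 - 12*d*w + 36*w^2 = (d - 6*w)^2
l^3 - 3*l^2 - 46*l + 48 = (l - 8)*(l - 1)*(l + 6)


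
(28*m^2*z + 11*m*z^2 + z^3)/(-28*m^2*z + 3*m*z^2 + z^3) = (4*m + z)/(-4*m + z)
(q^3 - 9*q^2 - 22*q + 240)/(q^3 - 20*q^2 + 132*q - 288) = (q + 5)/(q - 6)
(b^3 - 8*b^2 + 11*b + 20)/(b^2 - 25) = (b^2 - 3*b - 4)/(b + 5)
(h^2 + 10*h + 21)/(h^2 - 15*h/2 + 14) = 2*(h^2 + 10*h + 21)/(2*h^2 - 15*h + 28)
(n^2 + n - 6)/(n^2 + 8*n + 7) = (n^2 + n - 6)/(n^2 + 8*n + 7)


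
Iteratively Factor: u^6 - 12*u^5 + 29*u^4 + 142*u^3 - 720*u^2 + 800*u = (u - 4)*(u^5 - 8*u^4 - 3*u^3 + 130*u^2 - 200*u) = (u - 4)*(u + 4)*(u^4 - 12*u^3 + 45*u^2 - 50*u) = u*(u - 4)*(u + 4)*(u^3 - 12*u^2 + 45*u - 50) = u*(u - 4)*(u - 2)*(u + 4)*(u^2 - 10*u + 25) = u*(u - 5)*(u - 4)*(u - 2)*(u + 4)*(u - 5)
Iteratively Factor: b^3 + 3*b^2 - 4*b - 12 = (b - 2)*(b^2 + 5*b + 6) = (b - 2)*(b + 2)*(b + 3)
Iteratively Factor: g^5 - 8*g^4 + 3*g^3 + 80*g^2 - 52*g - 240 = (g + 2)*(g^4 - 10*g^3 + 23*g^2 + 34*g - 120) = (g - 4)*(g + 2)*(g^3 - 6*g^2 - g + 30) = (g - 4)*(g + 2)^2*(g^2 - 8*g + 15) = (g - 5)*(g - 4)*(g + 2)^2*(g - 3)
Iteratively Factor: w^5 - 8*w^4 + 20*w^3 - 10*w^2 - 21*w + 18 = (w - 3)*(w^4 - 5*w^3 + 5*w^2 + 5*w - 6) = (w - 3)*(w + 1)*(w^3 - 6*w^2 + 11*w - 6) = (w - 3)*(w - 1)*(w + 1)*(w^2 - 5*w + 6) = (w - 3)^2*(w - 1)*(w + 1)*(w - 2)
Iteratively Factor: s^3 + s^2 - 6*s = (s - 2)*(s^2 + 3*s) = s*(s - 2)*(s + 3)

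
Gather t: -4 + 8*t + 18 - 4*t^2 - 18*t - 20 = -4*t^2 - 10*t - 6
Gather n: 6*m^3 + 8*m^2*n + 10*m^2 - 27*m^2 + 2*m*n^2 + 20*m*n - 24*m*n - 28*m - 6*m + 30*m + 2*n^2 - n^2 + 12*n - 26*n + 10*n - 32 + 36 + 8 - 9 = 6*m^3 - 17*m^2 - 4*m + n^2*(2*m + 1) + n*(8*m^2 - 4*m - 4) + 3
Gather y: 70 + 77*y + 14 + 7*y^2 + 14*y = 7*y^2 + 91*y + 84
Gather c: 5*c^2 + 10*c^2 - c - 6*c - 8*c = 15*c^2 - 15*c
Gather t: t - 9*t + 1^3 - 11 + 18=8 - 8*t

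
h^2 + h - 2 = (h - 1)*(h + 2)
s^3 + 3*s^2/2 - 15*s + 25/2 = (s - 5/2)*(s - 1)*(s + 5)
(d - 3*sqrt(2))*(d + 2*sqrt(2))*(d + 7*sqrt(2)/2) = d^3 + 5*sqrt(2)*d^2/2 - 19*d - 42*sqrt(2)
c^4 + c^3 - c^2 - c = c*(c - 1)*(c + 1)^2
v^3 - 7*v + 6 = (v - 2)*(v - 1)*(v + 3)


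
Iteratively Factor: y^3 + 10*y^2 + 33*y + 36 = (y + 4)*(y^2 + 6*y + 9) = (y + 3)*(y + 4)*(y + 3)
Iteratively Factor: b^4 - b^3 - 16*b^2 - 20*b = (b + 2)*(b^3 - 3*b^2 - 10*b) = (b - 5)*(b + 2)*(b^2 + 2*b) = (b - 5)*(b + 2)^2*(b)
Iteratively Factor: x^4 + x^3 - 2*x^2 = (x + 2)*(x^3 - x^2) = (x - 1)*(x + 2)*(x^2) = x*(x - 1)*(x + 2)*(x)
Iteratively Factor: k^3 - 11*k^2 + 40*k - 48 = (k - 3)*(k^2 - 8*k + 16) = (k - 4)*(k - 3)*(k - 4)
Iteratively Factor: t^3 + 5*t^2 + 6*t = (t + 2)*(t^2 + 3*t) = t*(t + 2)*(t + 3)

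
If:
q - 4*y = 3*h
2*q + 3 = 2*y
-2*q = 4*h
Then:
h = 2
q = -4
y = -5/2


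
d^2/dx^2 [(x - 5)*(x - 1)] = 2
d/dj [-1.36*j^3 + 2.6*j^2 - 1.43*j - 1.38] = -4.08*j^2 + 5.2*j - 1.43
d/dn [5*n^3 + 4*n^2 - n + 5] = 15*n^2 + 8*n - 1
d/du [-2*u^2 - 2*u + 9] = -4*u - 2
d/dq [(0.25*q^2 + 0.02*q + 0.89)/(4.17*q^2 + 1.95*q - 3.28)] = (0.4041*q^2 - 9.0626*q - 1.8011)/(17.3889*q^4 + 16.263*q^3 - 23.5527*q^2 - 12.792*q + 10.7584)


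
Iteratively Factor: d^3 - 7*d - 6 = (d + 1)*(d^2 - d - 6) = (d - 3)*(d + 1)*(d + 2)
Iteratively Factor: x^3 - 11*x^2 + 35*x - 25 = (x - 5)*(x^2 - 6*x + 5) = (x - 5)*(x - 1)*(x - 5)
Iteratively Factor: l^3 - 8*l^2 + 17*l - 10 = (l - 2)*(l^2 - 6*l + 5) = (l - 5)*(l - 2)*(l - 1)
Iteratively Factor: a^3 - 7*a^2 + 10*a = (a)*(a^2 - 7*a + 10) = a*(a - 5)*(a - 2)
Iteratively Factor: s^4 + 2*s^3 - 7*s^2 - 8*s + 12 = (s - 2)*(s^3 + 4*s^2 + s - 6) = (s - 2)*(s - 1)*(s^2 + 5*s + 6) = (s - 2)*(s - 1)*(s + 3)*(s + 2)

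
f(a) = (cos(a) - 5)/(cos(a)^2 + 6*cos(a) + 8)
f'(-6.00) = -0.06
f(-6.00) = -0.28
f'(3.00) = -0.41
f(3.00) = -1.97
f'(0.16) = -0.03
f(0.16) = -0.27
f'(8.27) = -0.94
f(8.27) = -0.94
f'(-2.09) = 1.03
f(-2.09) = -1.04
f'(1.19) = -0.36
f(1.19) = -0.45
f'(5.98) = 0.06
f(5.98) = -0.28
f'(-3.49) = -0.90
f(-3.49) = -1.83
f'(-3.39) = -0.69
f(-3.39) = -1.91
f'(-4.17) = -1.04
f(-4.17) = -1.07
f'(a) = (2*sin(a)*cos(a) + 6*sin(a))*(cos(a) - 5)/(cos(a)^2 + 6*cos(a) + 8)^2 - sin(a)/(cos(a)^2 + 6*cos(a) + 8) = (cos(a)^2 - 10*cos(a) - 38)*sin(a)/(cos(a)^2 + 6*cos(a) + 8)^2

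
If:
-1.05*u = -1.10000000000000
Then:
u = 1.05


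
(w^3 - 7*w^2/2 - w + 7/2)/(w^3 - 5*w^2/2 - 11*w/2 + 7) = (w + 1)/(w + 2)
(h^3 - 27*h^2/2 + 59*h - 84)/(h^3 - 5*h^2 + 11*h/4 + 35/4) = 2*(h^2 - 10*h + 24)/(2*h^2 - 3*h - 5)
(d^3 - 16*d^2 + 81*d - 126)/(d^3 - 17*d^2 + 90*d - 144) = (d - 7)/(d - 8)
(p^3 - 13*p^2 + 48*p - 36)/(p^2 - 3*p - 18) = (p^2 - 7*p + 6)/(p + 3)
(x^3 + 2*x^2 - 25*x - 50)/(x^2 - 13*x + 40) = (x^2 + 7*x + 10)/(x - 8)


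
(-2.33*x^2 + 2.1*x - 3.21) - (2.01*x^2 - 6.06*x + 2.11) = -4.34*x^2 + 8.16*x - 5.32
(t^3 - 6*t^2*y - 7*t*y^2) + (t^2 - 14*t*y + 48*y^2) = t^3 - 6*t^2*y + t^2 - 7*t*y^2 - 14*t*y + 48*y^2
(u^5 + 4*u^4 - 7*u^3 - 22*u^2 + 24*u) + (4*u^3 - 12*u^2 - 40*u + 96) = u^5 + 4*u^4 - 3*u^3 - 34*u^2 - 16*u + 96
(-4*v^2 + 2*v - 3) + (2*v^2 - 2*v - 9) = -2*v^2 - 12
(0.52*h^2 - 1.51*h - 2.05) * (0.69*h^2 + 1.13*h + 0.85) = 0.3588*h^4 - 0.4543*h^3 - 2.6788*h^2 - 3.6*h - 1.7425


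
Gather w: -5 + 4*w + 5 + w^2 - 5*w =w^2 - w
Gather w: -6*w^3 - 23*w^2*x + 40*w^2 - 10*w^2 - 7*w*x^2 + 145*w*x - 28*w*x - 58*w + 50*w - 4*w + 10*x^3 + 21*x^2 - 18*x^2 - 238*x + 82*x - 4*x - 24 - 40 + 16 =-6*w^3 + w^2*(30 - 23*x) + w*(-7*x^2 + 117*x - 12) + 10*x^3 + 3*x^2 - 160*x - 48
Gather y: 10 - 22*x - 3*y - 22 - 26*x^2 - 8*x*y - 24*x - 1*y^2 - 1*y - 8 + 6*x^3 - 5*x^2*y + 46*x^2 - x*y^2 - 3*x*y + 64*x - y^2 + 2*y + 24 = 6*x^3 + 20*x^2 + 18*x + y^2*(-x - 2) + y*(-5*x^2 - 11*x - 2) + 4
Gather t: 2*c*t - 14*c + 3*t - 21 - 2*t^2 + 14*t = -14*c - 2*t^2 + t*(2*c + 17) - 21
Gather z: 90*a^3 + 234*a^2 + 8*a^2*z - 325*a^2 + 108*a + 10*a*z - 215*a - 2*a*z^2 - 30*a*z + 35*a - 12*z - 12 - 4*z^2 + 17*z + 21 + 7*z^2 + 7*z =90*a^3 - 91*a^2 - 72*a + z^2*(3 - 2*a) + z*(8*a^2 - 20*a + 12) + 9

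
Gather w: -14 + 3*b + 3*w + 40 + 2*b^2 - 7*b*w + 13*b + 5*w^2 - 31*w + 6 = 2*b^2 + 16*b + 5*w^2 + w*(-7*b - 28) + 32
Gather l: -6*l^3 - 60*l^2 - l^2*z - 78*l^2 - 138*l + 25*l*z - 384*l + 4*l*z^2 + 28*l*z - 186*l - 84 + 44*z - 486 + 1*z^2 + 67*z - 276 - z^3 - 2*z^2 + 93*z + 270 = -6*l^3 + l^2*(-z - 138) + l*(4*z^2 + 53*z - 708) - z^3 - z^2 + 204*z - 576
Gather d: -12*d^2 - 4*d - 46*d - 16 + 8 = -12*d^2 - 50*d - 8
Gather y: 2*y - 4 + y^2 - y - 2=y^2 + y - 6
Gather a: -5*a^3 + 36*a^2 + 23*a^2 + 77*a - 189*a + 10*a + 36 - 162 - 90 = -5*a^3 + 59*a^2 - 102*a - 216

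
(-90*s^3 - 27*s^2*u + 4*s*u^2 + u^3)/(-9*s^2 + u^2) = (30*s^2 - s*u - u^2)/(3*s - u)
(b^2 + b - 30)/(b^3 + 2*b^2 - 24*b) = (b - 5)/(b*(b - 4))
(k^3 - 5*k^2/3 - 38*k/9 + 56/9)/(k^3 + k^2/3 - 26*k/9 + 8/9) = (3*k - 7)/(3*k - 1)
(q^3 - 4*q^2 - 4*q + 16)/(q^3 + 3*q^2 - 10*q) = (q^2 - 2*q - 8)/(q*(q + 5))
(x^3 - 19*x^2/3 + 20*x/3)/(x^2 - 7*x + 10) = x*(3*x - 4)/(3*(x - 2))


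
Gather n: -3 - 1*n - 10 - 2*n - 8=-3*n - 21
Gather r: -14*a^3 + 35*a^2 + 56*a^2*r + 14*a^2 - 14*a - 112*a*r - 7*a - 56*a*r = -14*a^3 + 49*a^2 - 21*a + r*(56*a^2 - 168*a)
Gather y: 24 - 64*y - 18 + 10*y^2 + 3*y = 10*y^2 - 61*y + 6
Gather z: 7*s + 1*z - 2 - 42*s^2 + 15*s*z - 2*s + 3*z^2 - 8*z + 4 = -42*s^2 + 5*s + 3*z^2 + z*(15*s - 7) + 2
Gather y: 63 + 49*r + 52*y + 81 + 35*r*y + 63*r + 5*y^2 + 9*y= 112*r + 5*y^2 + y*(35*r + 61) + 144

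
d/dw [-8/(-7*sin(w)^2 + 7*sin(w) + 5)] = 56*(1 - 2*sin(w))*cos(w)/(-7*sin(w)^2 + 7*sin(w) + 5)^2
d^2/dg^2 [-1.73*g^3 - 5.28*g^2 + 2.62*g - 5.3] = -10.38*g - 10.56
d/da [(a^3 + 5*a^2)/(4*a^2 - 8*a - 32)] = a*(a^3 - 4*a^2 - 34*a - 80)/(4*(a^4 - 4*a^3 - 12*a^2 + 32*a + 64))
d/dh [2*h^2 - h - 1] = 4*h - 1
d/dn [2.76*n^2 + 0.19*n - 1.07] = 5.52*n + 0.19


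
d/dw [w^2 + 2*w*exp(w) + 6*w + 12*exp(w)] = 2*w*exp(w) + 2*w + 14*exp(w) + 6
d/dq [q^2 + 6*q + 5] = 2*q + 6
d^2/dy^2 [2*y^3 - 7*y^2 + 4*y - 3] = 12*y - 14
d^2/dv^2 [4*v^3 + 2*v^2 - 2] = 24*v + 4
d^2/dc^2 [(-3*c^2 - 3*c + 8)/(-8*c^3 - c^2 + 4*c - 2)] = 2*(192*c^6 + 576*c^5 - 2712*c^4 - 737*c^3 + 438*c^2 + 462*c - 76)/(512*c^9 + 192*c^8 - 744*c^7 + 193*c^6 + 468*c^5 - 330*c^4 - 16*c^3 + 108*c^2 - 48*c + 8)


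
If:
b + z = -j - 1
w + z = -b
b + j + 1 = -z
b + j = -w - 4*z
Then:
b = 2*z - 1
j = -3*z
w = 1 - 3*z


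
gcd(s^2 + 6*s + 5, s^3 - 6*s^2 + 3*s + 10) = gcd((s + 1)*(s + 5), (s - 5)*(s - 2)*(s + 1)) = s + 1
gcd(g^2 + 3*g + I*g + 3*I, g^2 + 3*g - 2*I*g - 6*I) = g + 3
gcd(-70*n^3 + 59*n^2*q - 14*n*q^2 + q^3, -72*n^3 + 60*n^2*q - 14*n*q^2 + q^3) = -2*n + q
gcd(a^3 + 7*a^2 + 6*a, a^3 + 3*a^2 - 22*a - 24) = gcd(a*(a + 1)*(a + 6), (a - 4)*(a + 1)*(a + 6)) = a^2 + 7*a + 6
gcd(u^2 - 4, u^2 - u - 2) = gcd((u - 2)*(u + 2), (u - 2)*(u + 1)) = u - 2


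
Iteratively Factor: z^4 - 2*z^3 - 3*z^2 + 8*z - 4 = (z - 2)*(z^3 - 3*z + 2) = (z - 2)*(z + 2)*(z^2 - 2*z + 1) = (z - 2)*(z - 1)*(z + 2)*(z - 1)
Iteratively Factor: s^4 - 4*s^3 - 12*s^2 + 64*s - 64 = (s - 2)*(s^3 - 2*s^2 - 16*s + 32) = (s - 4)*(s - 2)*(s^2 + 2*s - 8) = (s - 4)*(s - 2)*(s + 4)*(s - 2)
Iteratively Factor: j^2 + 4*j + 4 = (j + 2)*(j + 2)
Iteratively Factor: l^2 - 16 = (l - 4)*(l + 4)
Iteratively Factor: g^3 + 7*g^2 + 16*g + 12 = (g + 2)*(g^2 + 5*g + 6) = (g + 2)*(g + 3)*(g + 2)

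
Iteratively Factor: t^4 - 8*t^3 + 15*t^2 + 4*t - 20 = (t - 2)*(t^3 - 6*t^2 + 3*t + 10) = (t - 5)*(t - 2)*(t^2 - t - 2) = (t - 5)*(t - 2)*(t + 1)*(t - 2)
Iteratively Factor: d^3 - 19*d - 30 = (d - 5)*(d^2 + 5*d + 6) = (d - 5)*(d + 2)*(d + 3)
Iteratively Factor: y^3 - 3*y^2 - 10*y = (y)*(y^2 - 3*y - 10) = y*(y - 5)*(y + 2)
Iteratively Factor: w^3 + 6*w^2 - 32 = (w + 4)*(w^2 + 2*w - 8) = (w - 2)*(w + 4)*(w + 4)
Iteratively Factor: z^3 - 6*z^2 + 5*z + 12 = (z + 1)*(z^2 - 7*z + 12) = (z - 3)*(z + 1)*(z - 4)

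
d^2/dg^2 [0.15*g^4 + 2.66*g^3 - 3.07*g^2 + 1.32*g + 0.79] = 1.8*g^2 + 15.96*g - 6.14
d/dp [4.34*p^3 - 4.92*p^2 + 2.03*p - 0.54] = 13.02*p^2 - 9.84*p + 2.03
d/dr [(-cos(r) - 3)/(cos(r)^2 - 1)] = (sin(r)^2 - 6*cos(r) - 2)/sin(r)^3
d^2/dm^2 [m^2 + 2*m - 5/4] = 2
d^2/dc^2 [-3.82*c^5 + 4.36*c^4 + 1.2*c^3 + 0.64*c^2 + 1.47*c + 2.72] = -76.4*c^3 + 52.32*c^2 + 7.2*c + 1.28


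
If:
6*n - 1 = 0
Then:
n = 1/6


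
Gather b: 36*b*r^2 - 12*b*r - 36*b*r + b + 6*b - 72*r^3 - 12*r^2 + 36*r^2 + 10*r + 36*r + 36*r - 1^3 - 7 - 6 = b*(36*r^2 - 48*r + 7) - 72*r^3 + 24*r^2 + 82*r - 14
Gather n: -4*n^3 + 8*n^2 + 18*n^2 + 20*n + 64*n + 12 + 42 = -4*n^3 + 26*n^2 + 84*n + 54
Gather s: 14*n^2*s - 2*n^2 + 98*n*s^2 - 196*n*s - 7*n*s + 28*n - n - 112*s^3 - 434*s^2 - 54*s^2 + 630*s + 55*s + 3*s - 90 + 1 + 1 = -2*n^2 + 27*n - 112*s^3 + s^2*(98*n - 488) + s*(14*n^2 - 203*n + 688) - 88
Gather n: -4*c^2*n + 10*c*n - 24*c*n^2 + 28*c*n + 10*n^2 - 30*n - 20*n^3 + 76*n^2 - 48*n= -20*n^3 + n^2*(86 - 24*c) + n*(-4*c^2 + 38*c - 78)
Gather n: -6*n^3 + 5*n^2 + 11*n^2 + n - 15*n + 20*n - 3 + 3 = -6*n^3 + 16*n^2 + 6*n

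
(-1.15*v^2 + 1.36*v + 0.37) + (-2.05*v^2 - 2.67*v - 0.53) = -3.2*v^2 - 1.31*v - 0.16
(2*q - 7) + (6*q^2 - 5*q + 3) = 6*q^2 - 3*q - 4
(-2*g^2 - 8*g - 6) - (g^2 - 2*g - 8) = -3*g^2 - 6*g + 2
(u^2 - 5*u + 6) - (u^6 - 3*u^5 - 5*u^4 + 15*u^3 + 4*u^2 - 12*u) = -u^6 + 3*u^5 + 5*u^4 - 15*u^3 - 3*u^2 + 7*u + 6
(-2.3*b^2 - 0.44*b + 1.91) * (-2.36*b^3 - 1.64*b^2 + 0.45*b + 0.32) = 5.428*b^5 + 4.8104*b^4 - 4.821*b^3 - 4.0664*b^2 + 0.7187*b + 0.6112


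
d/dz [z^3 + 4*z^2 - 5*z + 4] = 3*z^2 + 8*z - 5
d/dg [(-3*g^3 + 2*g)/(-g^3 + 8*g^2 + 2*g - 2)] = 2*(-12*g^4 - 4*g^3 + g^2 - 2)/(g^6 - 16*g^5 + 60*g^4 + 36*g^3 - 28*g^2 - 8*g + 4)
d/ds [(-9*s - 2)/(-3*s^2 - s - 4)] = (27*s^2 + 9*s - (6*s + 1)*(9*s + 2) + 36)/(3*s^2 + s + 4)^2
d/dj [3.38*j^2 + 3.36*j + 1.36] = 6.76*j + 3.36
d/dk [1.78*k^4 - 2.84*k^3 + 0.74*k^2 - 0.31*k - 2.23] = 7.12*k^3 - 8.52*k^2 + 1.48*k - 0.31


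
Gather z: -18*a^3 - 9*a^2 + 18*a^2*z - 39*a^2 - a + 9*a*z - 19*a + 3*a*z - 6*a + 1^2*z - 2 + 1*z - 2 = -18*a^3 - 48*a^2 - 26*a + z*(18*a^2 + 12*a + 2) - 4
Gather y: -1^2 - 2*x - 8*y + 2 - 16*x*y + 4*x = 2*x + y*(-16*x - 8) + 1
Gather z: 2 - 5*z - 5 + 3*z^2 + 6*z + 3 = 3*z^2 + z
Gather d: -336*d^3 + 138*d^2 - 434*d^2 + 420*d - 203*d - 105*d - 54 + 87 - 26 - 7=-336*d^3 - 296*d^2 + 112*d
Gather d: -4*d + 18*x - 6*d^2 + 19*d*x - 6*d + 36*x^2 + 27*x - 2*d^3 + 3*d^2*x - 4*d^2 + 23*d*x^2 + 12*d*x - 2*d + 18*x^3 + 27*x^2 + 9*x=-2*d^3 + d^2*(3*x - 10) + d*(23*x^2 + 31*x - 12) + 18*x^3 + 63*x^2 + 54*x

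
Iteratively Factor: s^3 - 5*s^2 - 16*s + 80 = (s - 5)*(s^2 - 16) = (s - 5)*(s + 4)*(s - 4)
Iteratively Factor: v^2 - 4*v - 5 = (v + 1)*(v - 5)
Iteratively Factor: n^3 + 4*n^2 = (n)*(n^2 + 4*n) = n*(n + 4)*(n)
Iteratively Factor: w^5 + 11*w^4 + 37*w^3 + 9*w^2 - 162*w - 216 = (w + 4)*(w^4 + 7*w^3 + 9*w^2 - 27*w - 54) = (w + 3)*(w + 4)*(w^3 + 4*w^2 - 3*w - 18) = (w + 3)^2*(w + 4)*(w^2 + w - 6) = (w - 2)*(w + 3)^2*(w + 4)*(w + 3)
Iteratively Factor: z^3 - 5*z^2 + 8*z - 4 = (z - 1)*(z^2 - 4*z + 4) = (z - 2)*(z - 1)*(z - 2)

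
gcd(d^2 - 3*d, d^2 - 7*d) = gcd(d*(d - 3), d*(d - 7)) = d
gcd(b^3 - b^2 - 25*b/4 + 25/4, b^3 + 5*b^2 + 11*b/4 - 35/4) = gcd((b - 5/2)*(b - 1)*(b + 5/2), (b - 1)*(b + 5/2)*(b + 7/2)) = b^2 + 3*b/2 - 5/2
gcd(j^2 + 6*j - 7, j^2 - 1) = j - 1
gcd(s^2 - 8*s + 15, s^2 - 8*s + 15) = s^2 - 8*s + 15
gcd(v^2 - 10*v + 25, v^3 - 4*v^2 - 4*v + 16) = 1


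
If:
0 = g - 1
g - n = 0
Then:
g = 1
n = 1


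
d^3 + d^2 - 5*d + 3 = (d - 1)^2*(d + 3)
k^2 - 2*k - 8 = (k - 4)*(k + 2)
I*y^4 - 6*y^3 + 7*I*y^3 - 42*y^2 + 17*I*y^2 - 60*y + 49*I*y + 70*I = (y + 2)*(y + 5)*(y + 7*I)*(I*y + 1)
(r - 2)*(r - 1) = r^2 - 3*r + 2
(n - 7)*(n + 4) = n^2 - 3*n - 28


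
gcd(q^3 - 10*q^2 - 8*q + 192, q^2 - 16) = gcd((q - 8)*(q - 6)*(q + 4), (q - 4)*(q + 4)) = q + 4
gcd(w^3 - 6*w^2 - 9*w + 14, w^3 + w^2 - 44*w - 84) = w^2 - 5*w - 14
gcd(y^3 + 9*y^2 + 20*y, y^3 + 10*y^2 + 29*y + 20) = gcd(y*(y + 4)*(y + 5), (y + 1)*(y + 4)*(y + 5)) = y^2 + 9*y + 20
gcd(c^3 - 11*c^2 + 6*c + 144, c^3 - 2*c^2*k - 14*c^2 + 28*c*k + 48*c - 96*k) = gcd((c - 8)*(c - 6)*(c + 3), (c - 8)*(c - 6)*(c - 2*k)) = c^2 - 14*c + 48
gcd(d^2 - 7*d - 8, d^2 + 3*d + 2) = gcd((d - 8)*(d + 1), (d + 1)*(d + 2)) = d + 1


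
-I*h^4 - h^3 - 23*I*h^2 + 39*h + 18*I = (h - 6*I)*(h + I)*(h + 3*I)*(-I*h + 1)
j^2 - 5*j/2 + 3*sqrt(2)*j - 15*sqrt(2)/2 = (j - 5/2)*(j + 3*sqrt(2))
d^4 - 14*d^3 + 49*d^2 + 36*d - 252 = (d - 7)*(d - 6)*(d - 3)*(d + 2)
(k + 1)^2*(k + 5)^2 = k^4 + 12*k^3 + 46*k^2 + 60*k + 25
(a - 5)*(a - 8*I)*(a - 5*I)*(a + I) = a^4 - 5*a^3 - 12*I*a^3 - 27*a^2 + 60*I*a^2 + 135*a - 40*I*a + 200*I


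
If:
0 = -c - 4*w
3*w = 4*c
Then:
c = 0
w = 0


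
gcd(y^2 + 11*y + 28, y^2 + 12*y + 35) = y + 7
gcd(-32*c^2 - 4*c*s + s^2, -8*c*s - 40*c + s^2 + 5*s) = -8*c + s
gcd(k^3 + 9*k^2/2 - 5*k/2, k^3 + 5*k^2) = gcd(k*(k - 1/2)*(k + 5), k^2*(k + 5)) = k^2 + 5*k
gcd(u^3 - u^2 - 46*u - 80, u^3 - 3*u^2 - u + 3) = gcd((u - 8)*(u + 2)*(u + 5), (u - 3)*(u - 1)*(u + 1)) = 1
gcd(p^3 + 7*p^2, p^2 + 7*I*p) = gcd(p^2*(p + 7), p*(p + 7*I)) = p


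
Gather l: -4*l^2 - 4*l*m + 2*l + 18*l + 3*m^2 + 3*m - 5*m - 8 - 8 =-4*l^2 + l*(20 - 4*m) + 3*m^2 - 2*m - 16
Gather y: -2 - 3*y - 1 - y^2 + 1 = -y^2 - 3*y - 2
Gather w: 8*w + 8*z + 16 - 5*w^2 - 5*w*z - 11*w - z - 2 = -5*w^2 + w*(-5*z - 3) + 7*z + 14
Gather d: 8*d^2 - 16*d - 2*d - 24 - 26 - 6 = 8*d^2 - 18*d - 56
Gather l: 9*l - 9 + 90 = 9*l + 81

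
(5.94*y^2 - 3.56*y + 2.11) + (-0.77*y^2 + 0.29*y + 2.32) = 5.17*y^2 - 3.27*y + 4.43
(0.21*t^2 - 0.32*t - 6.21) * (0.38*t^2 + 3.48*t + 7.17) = 0.0798*t^4 + 0.6092*t^3 - 1.9677*t^2 - 23.9052*t - 44.5257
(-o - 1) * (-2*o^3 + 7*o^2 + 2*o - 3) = 2*o^4 - 5*o^3 - 9*o^2 + o + 3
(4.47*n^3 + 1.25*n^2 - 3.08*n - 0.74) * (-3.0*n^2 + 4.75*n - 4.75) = -13.41*n^5 + 17.4825*n^4 - 6.055*n^3 - 18.3475*n^2 + 11.115*n + 3.515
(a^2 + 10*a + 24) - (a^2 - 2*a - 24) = 12*a + 48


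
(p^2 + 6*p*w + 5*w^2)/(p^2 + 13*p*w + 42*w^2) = (p^2 + 6*p*w + 5*w^2)/(p^2 + 13*p*w + 42*w^2)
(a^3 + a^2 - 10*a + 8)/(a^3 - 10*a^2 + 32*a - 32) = (a^2 + 3*a - 4)/(a^2 - 8*a + 16)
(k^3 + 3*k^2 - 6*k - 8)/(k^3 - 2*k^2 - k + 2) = (k + 4)/(k - 1)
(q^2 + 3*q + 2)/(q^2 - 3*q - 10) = (q + 1)/(q - 5)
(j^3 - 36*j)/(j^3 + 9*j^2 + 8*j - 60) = j*(j - 6)/(j^2 + 3*j - 10)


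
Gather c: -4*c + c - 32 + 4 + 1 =-3*c - 27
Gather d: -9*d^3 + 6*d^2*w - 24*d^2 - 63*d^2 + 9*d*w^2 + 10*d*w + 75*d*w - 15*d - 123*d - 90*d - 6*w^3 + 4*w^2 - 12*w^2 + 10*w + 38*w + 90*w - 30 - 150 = -9*d^3 + d^2*(6*w - 87) + d*(9*w^2 + 85*w - 228) - 6*w^3 - 8*w^2 + 138*w - 180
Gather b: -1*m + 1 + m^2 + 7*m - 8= m^2 + 6*m - 7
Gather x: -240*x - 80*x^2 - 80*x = -80*x^2 - 320*x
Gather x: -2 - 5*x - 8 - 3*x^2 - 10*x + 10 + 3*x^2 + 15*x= 0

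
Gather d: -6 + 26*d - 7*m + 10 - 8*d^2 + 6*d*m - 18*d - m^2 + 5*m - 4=-8*d^2 + d*(6*m + 8) - m^2 - 2*m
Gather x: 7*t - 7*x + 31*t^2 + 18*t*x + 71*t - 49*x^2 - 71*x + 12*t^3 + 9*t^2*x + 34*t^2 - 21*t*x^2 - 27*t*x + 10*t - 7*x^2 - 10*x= 12*t^3 + 65*t^2 + 88*t + x^2*(-21*t - 56) + x*(9*t^2 - 9*t - 88)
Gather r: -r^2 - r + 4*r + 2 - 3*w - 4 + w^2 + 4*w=-r^2 + 3*r + w^2 + w - 2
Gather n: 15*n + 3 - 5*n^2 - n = -5*n^2 + 14*n + 3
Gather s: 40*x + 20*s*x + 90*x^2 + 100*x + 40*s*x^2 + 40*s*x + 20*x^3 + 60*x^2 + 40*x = s*(40*x^2 + 60*x) + 20*x^3 + 150*x^2 + 180*x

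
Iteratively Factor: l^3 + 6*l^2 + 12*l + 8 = (l + 2)*(l^2 + 4*l + 4) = (l + 2)^2*(l + 2)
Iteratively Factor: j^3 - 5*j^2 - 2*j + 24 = (j - 4)*(j^2 - j - 6) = (j - 4)*(j - 3)*(j + 2)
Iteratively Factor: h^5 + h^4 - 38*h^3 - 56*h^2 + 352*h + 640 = (h - 4)*(h^4 + 5*h^3 - 18*h^2 - 128*h - 160) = (h - 4)*(h + 2)*(h^3 + 3*h^2 - 24*h - 80) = (h - 5)*(h - 4)*(h + 2)*(h^2 + 8*h + 16) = (h - 5)*(h - 4)*(h + 2)*(h + 4)*(h + 4)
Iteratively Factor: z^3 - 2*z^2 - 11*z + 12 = (z - 4)*(z^2 + 2*z - 3) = (z - 4)*(z - 1)*(z + 3)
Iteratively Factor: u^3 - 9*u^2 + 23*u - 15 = (u - 1)*(u^2 - 8*u + 15) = (u - 5)*(u - 1)*(u - 3)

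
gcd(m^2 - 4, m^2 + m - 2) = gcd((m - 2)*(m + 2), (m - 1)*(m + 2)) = m + 2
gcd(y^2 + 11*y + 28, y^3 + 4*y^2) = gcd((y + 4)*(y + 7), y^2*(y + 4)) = y + 4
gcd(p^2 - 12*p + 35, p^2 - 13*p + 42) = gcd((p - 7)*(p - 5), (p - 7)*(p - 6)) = p - 7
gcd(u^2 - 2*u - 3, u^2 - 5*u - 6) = u + 1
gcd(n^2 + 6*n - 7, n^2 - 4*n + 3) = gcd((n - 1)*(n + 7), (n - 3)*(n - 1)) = n - 1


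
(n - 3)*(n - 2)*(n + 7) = n^3 + 2*n^2 - 29*n + 42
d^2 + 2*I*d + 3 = (d - I)*(d + 3*I)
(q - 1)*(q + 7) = q^2 + 6*q - 7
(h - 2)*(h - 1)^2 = h^3 - 4*h^2 + 5*h - 2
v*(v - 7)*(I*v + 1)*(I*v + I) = -v^4 + 6*v^3 + I*v^3 + 7*v^2 - 6*I*v^2 - 7*I*v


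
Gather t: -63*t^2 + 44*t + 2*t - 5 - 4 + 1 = -63*t^2 + 46*t - 8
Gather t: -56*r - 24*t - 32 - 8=-56*r - 24*t - 40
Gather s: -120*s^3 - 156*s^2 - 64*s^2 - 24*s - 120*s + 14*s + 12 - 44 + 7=-120*s^3 - 220*s^2 - 130*s - 25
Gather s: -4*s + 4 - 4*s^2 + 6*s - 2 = -4*s^2 + 2*s + 2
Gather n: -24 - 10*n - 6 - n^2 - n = -n^2 - 11*n - 30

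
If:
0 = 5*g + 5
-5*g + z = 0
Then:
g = -1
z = -5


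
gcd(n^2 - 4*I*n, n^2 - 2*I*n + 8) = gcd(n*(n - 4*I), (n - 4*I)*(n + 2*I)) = n - 4*I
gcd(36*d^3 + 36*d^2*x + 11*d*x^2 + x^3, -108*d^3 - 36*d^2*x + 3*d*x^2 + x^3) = 18*d^2 + 9*d*x + x^2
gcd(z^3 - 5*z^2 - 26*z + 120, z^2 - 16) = z - 4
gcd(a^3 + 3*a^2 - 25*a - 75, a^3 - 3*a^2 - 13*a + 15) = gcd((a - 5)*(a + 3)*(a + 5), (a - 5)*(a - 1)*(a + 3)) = a^2 - 2*a - 15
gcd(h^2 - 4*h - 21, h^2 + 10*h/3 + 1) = h + 3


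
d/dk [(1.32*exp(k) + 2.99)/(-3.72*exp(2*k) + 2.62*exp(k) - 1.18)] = (4.9104*exp(2*k) + 22.2456*exp(k) - 9.3914)*exp(k)/(13.8384*exp(4*k) - 19.4928*exp(3*k) + 15.6436*exp(2*k) - 6.1832*exp(k) + 1.3924)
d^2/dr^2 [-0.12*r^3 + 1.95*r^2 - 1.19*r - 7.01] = 3.9 - 0.72*r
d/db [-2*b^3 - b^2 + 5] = 2*b*(-3*b - 1)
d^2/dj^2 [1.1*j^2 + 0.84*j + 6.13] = 2.20000000000000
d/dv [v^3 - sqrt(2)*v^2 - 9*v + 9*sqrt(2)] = 3*v^2 - 2*sqrt(2)*v - 9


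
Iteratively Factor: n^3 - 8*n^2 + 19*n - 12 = (n - 4)*(n^2 - 4*n + 3) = (n - 4)*(n - 3)*(n - 1)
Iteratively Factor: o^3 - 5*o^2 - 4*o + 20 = (o - 5)*(o^2 - 4) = (o - 5)*(o - 2)*(o + 2)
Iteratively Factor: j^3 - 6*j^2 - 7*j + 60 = (j - 5)*(j^2 - j - 12) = (j - 5)*(j + 3)*(j - 4)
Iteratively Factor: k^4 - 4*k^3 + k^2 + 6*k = (k + 1)*(k^3 - 5*k^2 + 6*k) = (k - 2)*(k + 1)*(k^2 - 3*k) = k*(k - 2)*(k + 1)*(k - 3)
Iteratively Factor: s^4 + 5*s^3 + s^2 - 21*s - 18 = (s + 3)*(s^3 + 2*s^2 - 5*s - 6) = (s - 2)*(s + 3)*(s^2 + 4*s + 3) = (s - 2)*(s + 1)*(s + 3)*(s + 3)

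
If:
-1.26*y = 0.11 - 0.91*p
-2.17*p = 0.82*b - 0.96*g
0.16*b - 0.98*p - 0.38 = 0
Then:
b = 8.48076923076923*y + 3.11538461538462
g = 10.3737980769231*y + 2.93429487179487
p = 1.38461538461538*y + 0.120879120879121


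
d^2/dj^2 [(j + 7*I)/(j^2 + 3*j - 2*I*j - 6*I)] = 2*((j + 7*I)*(2*j + 3 - 2*I)^2 - (3*j + 3 + 5*I)*(j^2 + 3*j - 2*I*j - 6*I))/(j^2 + 3*j - 2*I*j - 6*I)^3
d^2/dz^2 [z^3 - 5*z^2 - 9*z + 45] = 6*z - 10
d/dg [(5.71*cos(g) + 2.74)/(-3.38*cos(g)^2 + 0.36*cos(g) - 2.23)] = (-19.2998*cos(g)^2 - 18.5224*cos(g) + 13.7197)*sin(g)/(11.4244*cos(g)^4 - 2.4336*cos(g)^3 + 15.2044*cos(g)^2 - 1.6056*cos(g) + 4.9729)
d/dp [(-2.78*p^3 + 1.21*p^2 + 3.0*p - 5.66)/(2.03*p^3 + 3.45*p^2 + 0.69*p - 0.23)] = (-12.0473*p^4 - 16.0164*p^3 + 26.8725*p^2 + 38.4974*p + 3.2154)/(4.1209*p^6 + 14.007*p^5 + 14.7039*p^4 + 3.8272*p^3 - 1.1109*p^2 - 0.3174*p + 0.0529)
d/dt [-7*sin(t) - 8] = -7*cos(t)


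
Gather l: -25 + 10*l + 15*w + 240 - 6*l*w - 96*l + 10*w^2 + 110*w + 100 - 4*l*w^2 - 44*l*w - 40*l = l*(-4*w^2 - 50*w - 126) + 10*w^2 + 125*w + 315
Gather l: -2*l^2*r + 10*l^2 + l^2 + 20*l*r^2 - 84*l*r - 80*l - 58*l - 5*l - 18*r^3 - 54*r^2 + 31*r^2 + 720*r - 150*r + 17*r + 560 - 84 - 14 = l^2*(11 - 2*r) + l*(20*r^2 - 84*r - 143) - 18*r^3 - 23*r^2 + 587*r + 462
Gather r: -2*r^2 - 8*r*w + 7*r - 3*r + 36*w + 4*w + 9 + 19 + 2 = -2*r^2 + r*(4 - 8*w) + 40*w + 30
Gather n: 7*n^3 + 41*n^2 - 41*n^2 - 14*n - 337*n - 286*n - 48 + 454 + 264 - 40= 7*n^3 - 637*n + 630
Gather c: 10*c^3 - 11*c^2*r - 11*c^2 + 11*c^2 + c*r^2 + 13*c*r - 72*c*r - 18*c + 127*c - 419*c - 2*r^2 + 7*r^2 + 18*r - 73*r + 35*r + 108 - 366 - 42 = 10*c^3 - 11*c^2*r + c*(r^2 - 59*r - 310) + 5*r^2 - 20*r - 300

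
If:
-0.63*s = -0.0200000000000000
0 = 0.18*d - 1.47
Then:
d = 8.17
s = 0.03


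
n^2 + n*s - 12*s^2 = (n - 3*s)*(n + 4*s)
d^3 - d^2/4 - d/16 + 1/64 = (d - 1/4)^2*(d + 1/4)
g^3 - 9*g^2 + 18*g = g*(g - 6)*(g - 3)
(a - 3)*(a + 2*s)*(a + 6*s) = a^3 + 8*a^2*s - 3*a^2 + 12*a*s^2 - 24*a*s - 36*s^2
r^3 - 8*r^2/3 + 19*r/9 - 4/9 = (r - 4/3)*(r - 1)*(r - 1/3)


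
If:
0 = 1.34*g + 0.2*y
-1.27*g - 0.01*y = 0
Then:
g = 0.00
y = 0.00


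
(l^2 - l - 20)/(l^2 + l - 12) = (l - 5)/(l - 3)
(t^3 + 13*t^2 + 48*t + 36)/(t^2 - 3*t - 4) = (t^2 + 12*t + 36)/(t - 4)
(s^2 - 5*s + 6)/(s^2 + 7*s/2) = 2*(s^2 - 5*s + 6)/(s*(2*s + 7))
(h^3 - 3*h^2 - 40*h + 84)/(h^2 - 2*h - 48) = (h^2 - 9*h + 14)/(h - 8)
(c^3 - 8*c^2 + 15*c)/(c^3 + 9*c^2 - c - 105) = c*(c - 5)/(c^2 + 12*c + 35)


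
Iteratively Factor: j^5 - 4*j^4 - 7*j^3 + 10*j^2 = (j)*(j^4 - 4*j^3 - 7*j^2 + 10*j) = j*(j + 2)*(j^3 - 6*j^2 + 5*j) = j*(j - 1)*(j + 2)*(j^2 - 5*j) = j^2*(j - 1)*(j + 2)*(j - 5)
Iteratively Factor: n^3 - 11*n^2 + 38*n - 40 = (n - 5)*(n^2 - 6*n + 8) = (n - 5)*(n - 4)*(n - 2)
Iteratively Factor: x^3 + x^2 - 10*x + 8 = (x - 2)*(x^2 + 3*x - 4) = (x - 2)*(x + 4)*(x - 1)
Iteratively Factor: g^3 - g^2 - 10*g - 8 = (g + 2)*(g^2 - 3*g - 4) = (g - 4)*(g + 2)*(g + 1)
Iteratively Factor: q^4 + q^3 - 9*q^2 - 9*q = (q + 1)*(q^3 - 9*q) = (q + 1)*(q + 3)*(q^2 - 3*q) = (q - 3)*(q + 1)*(q + 3)*(q)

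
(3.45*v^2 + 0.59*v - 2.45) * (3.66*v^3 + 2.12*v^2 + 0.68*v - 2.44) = 12.627*v^5 + 9.4734*v^4 - 5.3702*v^3 - 13.2108*v^2 - 3.1056*v + 5.978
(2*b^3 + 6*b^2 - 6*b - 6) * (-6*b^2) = -12*b^5 - 36*b^4 + 36*b^3 + 36*b^2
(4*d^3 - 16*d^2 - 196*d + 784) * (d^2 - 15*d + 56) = 4*d^5 - 76*d^4 + 268*d^3 + 2828*d^2 - 22736*d + 43904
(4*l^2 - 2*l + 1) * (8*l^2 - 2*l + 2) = 32*l^4 - 24*l^3 + 20*l^2 - 6*l + 2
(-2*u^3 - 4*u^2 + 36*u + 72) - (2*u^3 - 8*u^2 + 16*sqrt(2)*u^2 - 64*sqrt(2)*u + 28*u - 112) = -4*u^3 - 16*sqrt(2)*u^2 + 4*u^2 + 8*u + 64*sqrt(2)*u + 184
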